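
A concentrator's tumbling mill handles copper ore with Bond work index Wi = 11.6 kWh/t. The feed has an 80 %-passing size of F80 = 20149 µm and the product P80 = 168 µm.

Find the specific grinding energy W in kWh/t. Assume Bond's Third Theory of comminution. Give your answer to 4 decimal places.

Bond: W = 10·Wi·(1/√P80 − 1/√F80)
1/√168 = 0.077152;  1/√20149 = 0.007045
W = 10·11.6·(0.077152 − 0.007045) = 8.1324 kWh/t

W = 8.1324 kWh/t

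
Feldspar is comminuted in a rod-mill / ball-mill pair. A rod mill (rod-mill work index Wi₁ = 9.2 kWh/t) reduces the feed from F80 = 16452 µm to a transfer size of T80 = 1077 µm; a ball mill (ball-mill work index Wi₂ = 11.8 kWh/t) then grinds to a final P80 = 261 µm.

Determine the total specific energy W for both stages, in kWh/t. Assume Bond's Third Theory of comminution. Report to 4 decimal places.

Bond:  W = 10 Wi (1/√P − 1/√F)
Stage 1 (16452→1077 µm, Wi₁=9.2): W₁ = 10·9.2·(0.030471 − 0.007796) = 2.0861 kWh/t
Stage 2 (1077→261 µm, Wi₂=11.8): W₂ = 10·11.8·(0.061898 − 0.030471) = 3.7084 kWh/t
W = W₁ + W₂ = 2.0861 + 3.7084 = 5.7945 kWh/t

W = 5.7945 kWh/t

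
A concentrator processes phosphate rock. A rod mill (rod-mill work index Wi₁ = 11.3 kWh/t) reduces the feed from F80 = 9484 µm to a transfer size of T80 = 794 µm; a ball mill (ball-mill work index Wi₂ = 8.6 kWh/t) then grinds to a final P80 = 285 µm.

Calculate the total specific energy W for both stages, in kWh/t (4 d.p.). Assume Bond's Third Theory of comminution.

W = 4.8921 kWh/t

Bond: W = 10·Wi·(1/√P80 − 1/√F80)
Stage 1 (9484→794 µm, Wi₁=11.3): W₁ = 10·11.3·(0.035489 − 0.010268) = 2.8499 kWh/t
Stage 2 (794→285 µm, Wi₂=8.6): W₂ = 10·8.6·(0.059235 − 0.035489) = 2.0422 kWh/t
W = W₁ + W₂ = 2.8499 + 2.0422 = 4.8921 kWh/t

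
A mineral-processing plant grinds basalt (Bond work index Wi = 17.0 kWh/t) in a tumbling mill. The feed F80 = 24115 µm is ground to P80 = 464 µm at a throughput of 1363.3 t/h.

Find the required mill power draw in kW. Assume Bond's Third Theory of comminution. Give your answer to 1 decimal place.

P = 9266.8 kW

Bond:  W = 10 Wi (1/√P − 1/√F)
W = 10·17.0·(1/√464 − 1/√24115) = 10·17.0·(0.039984) = 6.7973 kWh/t
Mill draw = 6.7973 × 1363.3 = 9266.8 kW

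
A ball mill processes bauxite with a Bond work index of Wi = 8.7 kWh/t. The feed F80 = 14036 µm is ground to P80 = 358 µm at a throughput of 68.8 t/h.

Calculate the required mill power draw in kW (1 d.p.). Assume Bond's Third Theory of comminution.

W = 10 Wi (P80^-0.5 − F80^-0.5)
W = 10·8.7·(1/√358 − 1/√14036) = 10·8.7·(0.044411) = 3.8638 kWh/t
Power = W × throughput = 3.8638 kWh/t × 68.8 t/h = 265.8 kW

P = 265.8 kW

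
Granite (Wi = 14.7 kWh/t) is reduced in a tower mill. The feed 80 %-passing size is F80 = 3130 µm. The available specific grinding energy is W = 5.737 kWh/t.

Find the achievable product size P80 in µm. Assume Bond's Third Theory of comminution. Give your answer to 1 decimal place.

P80 = 308.9 µm

W = 10 Wi (P80^-0.5 − F80^-0.5)
P80^-0.5 = F80^-0.5 + W/(10 Wi)
  = 5.7370/(10·14.7) + 1/√3130 = 0.039027 + 0.017874 = 0.056901
P80 = (1/0.056901)² = 17.5742² = 308.85 µm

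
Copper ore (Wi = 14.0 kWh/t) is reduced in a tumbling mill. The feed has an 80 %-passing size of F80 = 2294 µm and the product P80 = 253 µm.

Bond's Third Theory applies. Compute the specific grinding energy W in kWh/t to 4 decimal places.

W = 10·Wi·[P80^(−½) − F80^(−½)]
1/√253 = 0.062869;  1/√2294 = 0.020879
W = 10·14.0·(0.062869 − 0.020879) = 5.8787 kWh/t

W = 5.8787 kWh/t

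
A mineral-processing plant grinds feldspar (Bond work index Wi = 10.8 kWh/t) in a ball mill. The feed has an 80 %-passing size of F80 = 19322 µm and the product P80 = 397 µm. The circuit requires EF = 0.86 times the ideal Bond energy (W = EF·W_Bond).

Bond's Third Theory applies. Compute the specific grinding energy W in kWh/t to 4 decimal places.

W = 3.9933 kWh/t

Bond:  W = 10 Wi (1/√P − 1/√F)
1/√397 = 0.050189;  1/√19322 = 0.007194
W = 10·10.8·(0.050189 − 0.007194) = 4.6434 kWh/t
Apply correction: 4.6434 × 0.86 = 3.9933 kWh/t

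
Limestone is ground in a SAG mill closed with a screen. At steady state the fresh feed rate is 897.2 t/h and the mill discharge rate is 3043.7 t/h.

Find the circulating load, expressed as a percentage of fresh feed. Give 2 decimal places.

CL = 239.24 %

Steady state: M = F + R.
R = M − F = 3043.7 − 897.2 = 2146.5 t/h
CL = 100·R/F = 100·2146.5/897.2 = 239.24 %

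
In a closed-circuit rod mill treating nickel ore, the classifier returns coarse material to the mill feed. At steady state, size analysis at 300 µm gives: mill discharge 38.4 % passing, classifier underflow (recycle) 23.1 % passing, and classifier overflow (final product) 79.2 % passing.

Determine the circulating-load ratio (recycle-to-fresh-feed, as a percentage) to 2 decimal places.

CL = 266.67 %

Classifier node, passing 300 µm:
Fd + Rd = Ru + Fo ⇒ R/F = (o−d)/(d−u)
r = (79.2 − 38.4)/(38.4 − 23.1) = 40.8/15.3 = 2.6667
CL = 100·r = 266.67 %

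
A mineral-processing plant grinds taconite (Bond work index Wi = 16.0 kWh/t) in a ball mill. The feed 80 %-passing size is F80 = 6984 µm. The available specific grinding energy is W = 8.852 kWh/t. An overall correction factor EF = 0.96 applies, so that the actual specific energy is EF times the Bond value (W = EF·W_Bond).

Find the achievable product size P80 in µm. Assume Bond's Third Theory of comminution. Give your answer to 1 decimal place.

P80 = 206.5 µm

W = 10 Wi / √P80 − 10 Wi / √F80
W_Bond = W / EF = 8.852 / 0.96 = 9.2208 kWh/t
P80^-0.5 = F80^-0.5 + W_Bond/(10 Wi)
  = 9.2208/(10·16.0) + 1/√6984 = 0.057630 + 0.011966 = 0.069596
P80 = (1/0.069596)² = 14.3686² = 206.46 µm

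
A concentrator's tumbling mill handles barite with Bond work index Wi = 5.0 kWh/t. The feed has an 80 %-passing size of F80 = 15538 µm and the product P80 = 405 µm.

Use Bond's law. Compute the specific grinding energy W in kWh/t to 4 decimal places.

Bond:  W = 10 Wi (1/√P − 1/√F)
1/√405 = 0.049690;  1/√15538 = 0.008022
W = 10·5.0·(0.049690 − 0.008022) = 2.0834 kWh/t

W = 2.0834 kWh/t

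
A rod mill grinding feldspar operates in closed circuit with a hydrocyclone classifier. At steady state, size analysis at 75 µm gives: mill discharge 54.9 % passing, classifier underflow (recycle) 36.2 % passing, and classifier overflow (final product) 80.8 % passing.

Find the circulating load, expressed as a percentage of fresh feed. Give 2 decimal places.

CL = 138.50 %

Two-product formula at 75 µm:
(1+r)d = ru + o → r = (o−d)/(d−u)
r = (80.8 − 54.9)/(54.9 − 36.2) = 25.9/18.7 = 1.3850
CL = 100·r = 138.50 %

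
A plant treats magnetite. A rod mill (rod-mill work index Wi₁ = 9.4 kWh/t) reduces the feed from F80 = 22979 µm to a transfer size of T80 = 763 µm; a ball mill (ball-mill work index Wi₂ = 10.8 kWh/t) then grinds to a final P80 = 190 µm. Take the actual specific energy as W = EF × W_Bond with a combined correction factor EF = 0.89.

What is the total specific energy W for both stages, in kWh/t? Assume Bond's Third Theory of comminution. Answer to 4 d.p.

W = 10 Wi (1/√P80 − 1/√F80)  [Bond]
Stage 1 (22979→763 µm, Wi₁=9.4): W₁ = 10·9.4·(0.036202 − 0.006597) = 2.7829 kWh/t
Stage 2 (763→190 µm, Wi₂=10.8): W₂ = 10·10.8·(0.072548 − 0.036202) = 3.9253 kWh/t
W = W₁ + W₂ = 2.7829 + 3.9253 = 6.7082 kWh/t
Corrected W = EF·W_Bond = 0.89·6.7082 = 5.9703 kWh/t

W = 5.9703 kWh/t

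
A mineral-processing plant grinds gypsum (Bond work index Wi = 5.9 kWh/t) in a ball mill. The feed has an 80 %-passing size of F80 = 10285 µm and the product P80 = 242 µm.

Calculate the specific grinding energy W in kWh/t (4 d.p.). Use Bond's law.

W = 3.2109 kWh/t

W = 10 Wi (P80^-0.5 − F80^-0.5)
1/√242 = 0.064282;  1/√10285 = 0.009860
W = 10·5.9·(0.064282 − 0.009860) = 3.2109 kWh/t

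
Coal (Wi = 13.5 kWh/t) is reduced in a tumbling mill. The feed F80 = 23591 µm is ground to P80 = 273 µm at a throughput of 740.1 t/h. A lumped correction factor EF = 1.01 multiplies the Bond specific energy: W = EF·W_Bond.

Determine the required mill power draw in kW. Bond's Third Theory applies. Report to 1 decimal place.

W = 10 Wi (P80^-0.5 − F80^-0.5)
W = 10·13.5·(1/√273 − 1/√23591) = 10·13.5·(0.054012) = 7.2916 kWh/t
Corrected W = EF·W_Bond = 1.01·7.2916 = 7.3645 kWh/t
P = W·T = 7.3645·740.1 = 5450.5 kW

P = 5450.5 kW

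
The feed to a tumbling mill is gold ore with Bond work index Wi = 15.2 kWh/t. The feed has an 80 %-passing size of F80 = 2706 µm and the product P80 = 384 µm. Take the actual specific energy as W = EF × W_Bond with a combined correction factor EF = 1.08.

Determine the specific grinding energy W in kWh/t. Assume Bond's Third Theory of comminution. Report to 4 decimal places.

W = 5.2215 kWh/t

W_Bond = 10·Wi·(1/√P₈₀ − 1/√F₈₀)
1/√384 = 0.051031;  1/√2706 = 0.019224
W = 10·15.2·(0.051031 − 0.019224) = 4.8347 kWh/t
With EF = 1.08: W = 4.8347·1.08 = 5.2215 kWh/t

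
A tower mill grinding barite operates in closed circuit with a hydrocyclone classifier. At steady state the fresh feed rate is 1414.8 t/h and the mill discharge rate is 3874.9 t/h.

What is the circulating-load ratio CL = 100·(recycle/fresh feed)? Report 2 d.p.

M = F + R at steady state, so:
R = M − F = 3874.9 − 1414.8 = 2460.1 t/h
CL = 100·R/F = 100·2460.1/1414.8 = 173.88 %

CL = 173.88 %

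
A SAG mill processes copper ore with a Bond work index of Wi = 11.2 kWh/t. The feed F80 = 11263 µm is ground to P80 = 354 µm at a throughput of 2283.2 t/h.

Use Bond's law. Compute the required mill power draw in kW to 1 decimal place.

Bond:  W = 10 Wi (1/√P − 1/√F)
W = 10·11.2·(1/√354 − 1/√11263) = 10·11.2·(0.043727) = 4.8974 kWh/t
P = W·T = 4.8974·2283.2 = 11181.7 kW

P = 11181.7 kW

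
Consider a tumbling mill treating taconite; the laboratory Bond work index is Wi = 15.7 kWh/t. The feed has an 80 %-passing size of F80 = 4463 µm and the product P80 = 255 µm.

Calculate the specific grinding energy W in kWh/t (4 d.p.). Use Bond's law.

W = 7.4816 kWh/t

W = 10·Wi·(P80^(-½) − F80^(-½))
1/√255 = 0.062622;  1/√4463 = 0.014969
W = 10·15.7·(0.062622 − 0.014969) = 7.4816 kWh/t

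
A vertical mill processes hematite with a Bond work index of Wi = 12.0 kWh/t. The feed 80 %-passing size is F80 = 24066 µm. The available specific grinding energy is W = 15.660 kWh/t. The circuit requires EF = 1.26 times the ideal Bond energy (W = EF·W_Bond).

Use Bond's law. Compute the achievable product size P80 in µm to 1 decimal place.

P80 = 82.6 µm

W = 10 Wi (P80^-0.5 − F80^-0.5)
W_Bond = W / EF = 15.660 / 1.26 = 12.4286 kWh/t
⇒ 1/√P80 = W_Bond/(10·Wi) + 1/√F80
  = 12.4286/(10·12.0) + 1/√24066 = 0.103571 + 0.006446 = 0.110018
P80 = (1/0.110018)² = 9.0895² = 82.62 µm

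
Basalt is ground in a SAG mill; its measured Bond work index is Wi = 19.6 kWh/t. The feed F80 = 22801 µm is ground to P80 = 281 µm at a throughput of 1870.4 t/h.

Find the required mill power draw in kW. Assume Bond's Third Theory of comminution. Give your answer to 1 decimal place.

P = 19441.6 kW

W = 10 Wi / √P80 − 10 Wi / √F80
W = 10·19.6·(1/√281 − 1/√22801) = 10·19.6·(0.053032) = 10.3944 kWh/t
P = W·T = 10.3944·1870.4 = 19441.6 kW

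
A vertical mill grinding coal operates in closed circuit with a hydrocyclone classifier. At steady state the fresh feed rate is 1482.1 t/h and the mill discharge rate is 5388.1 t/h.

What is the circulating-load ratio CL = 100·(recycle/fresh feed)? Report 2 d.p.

CL = 263.54 %

Discharge = new feed + return, hence
R = M − F = 5388.1 − 1482.1 = 3906.0 t/h
CL = 100·R/F = 100·3906.0/1482.1 = 263.54 %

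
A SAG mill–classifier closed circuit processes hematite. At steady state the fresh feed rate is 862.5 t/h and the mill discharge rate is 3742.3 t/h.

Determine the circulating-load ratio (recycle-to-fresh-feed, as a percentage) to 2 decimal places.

Steady state: M = F + R.
R = M − F = 3742.3 − 862.5 = 2879.8 t/h
CL = 100·R/F = 100·2879.8/862.5 = 333.89 %

CL = 333.89 %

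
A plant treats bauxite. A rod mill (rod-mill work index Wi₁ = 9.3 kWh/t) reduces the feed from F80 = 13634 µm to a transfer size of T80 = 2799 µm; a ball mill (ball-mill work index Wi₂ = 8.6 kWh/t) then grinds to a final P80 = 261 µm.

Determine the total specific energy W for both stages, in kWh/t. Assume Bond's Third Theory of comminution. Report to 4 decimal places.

W = 10 Wi (P80^-0.5 − F80^-0.5)
Stage 1 (13634→2799 µm, Wi₁=9.3): W₁ = 10·9.3·(0.018902 − 0.008564) = 0.9614 kWh/t
Stage 2 (2799→261 µm, Wi₂=8.6): W₂ = 10·8.6·(0.061898 − 0.018902) = 3.6977 kWh/t
W = W₁ + W₂ = 0.9614 + 3.6977 = 4.6591 kWh/t

W = 4.6591 kWh/t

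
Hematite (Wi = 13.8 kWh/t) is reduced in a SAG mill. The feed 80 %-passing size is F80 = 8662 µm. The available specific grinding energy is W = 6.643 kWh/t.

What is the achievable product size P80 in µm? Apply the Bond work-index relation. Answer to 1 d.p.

W = 10 Wi (P80^-0.5 − F80^-0.5)
1/√P80 = 1/√F80 + W/(10·Wi)
  = 6.6430/(10·13.8) + 1/√8662 = 0.048138 + 0.010745 = 0.058882
P80 = (1/0.058882)² = 16.9830² = 288.42 µm

P80 = 288.4 µm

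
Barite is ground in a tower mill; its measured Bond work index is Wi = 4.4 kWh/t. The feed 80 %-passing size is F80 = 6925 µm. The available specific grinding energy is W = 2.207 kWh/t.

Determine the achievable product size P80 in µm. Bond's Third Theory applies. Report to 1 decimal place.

P80 = 258.7 µm

Bond: W = 10·Wi·(1/√P80 − 1/√F80)
P80^(−½) = W/(10 Wi) + F80^(−½)
  = 2.2070/(10·4.4) + 1/√6925 = 0.050159 + 0.012017 = 0.062176
P80 = (1/0.062176)² = 16.0834² = 258.68 µm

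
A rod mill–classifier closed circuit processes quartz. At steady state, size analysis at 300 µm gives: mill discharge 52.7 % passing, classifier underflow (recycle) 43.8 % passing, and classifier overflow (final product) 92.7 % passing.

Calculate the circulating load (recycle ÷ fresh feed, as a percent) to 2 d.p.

Two-product formula at 300 µm:
(1+r)·d = r·u + o ⇒ r = (o−d)/(d−u)
r = (92.7 − 52.7)/(52.7 − 43.8) = 40.0/8.9 = 4.4944
CL = 100·r = 449.44 %

CL = 449.44 %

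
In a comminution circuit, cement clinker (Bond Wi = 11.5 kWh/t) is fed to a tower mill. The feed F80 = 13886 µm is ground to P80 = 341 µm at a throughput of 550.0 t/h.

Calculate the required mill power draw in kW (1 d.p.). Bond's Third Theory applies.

W_Bond = 10·Wi·(1/√P₈₀ − 1/√F₈₀)
W = 10·11.5·(1/√341 − 1/√13886) = 10·11.5·(0.045667) = 5.2517 kWh/t
P = W·T = 5.2517·550.0 = 2888.4 kW

P = 2888.4 kW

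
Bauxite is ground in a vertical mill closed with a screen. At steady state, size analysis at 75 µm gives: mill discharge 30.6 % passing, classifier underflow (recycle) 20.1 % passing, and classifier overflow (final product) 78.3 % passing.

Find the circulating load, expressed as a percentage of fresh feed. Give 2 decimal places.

Classifier node, passing 75 µm:
(1+r)d = ru + o → r = (o−d)/(d−u)
r = (78.3 − 30.6)/(30.6 − 20.1) = 47.7/10.5 = 4.5429
CL = 100·r = 454.29 %

CL = 454.29 %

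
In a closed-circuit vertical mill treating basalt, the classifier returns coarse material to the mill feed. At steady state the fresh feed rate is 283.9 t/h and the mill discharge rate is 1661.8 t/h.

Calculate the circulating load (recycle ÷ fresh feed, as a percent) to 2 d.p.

Mill node: discharge = fresh + recycle.
R = M − F = 1661.8 − 283.9 = 1377.9 t/h
CL = 100·R/F = 100·1377.9/283.9 = 485.35 %

CL = 485.35 %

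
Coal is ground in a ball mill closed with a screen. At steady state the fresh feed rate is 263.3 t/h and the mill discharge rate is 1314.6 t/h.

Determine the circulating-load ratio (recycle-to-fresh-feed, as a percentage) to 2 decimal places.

Steady state: M = F + R.
R = M − F = 1314.6 − 263.3 = 1051.3 t/h
CL = 100·R/F = 100·1051.3/263.3 = 399.28 %

CL = 399.28 %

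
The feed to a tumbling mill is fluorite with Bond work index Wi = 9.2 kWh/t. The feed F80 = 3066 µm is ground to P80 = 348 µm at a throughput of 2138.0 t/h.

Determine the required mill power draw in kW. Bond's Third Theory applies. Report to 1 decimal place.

P = 6991.7 kW

W = 10·Wi·[P80^(−½) − F80^(−½)]
W = 10·9.2·(1/√348 − 1/√3066) = 10·9.2·(0.035546) = 3.2702 kWh/t
P = W·T = 3.2702·2138.0 = 6991.7 kW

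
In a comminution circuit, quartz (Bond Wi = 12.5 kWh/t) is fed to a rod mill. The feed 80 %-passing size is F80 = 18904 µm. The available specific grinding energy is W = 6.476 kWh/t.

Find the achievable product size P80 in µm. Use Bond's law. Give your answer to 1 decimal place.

P80 = 286.5 µm

Bond:  W = 10 Wi (1/√P − 1/√F)
1/√P80 = 1/√F80 + W/(10·Wi)
  = 6.4760/(10·12.5) + 1/√18904 = 0.051808 + 0.007273 = 0.059081
P80 = (1/0.059081)² = 16.9259² = 286.49 µm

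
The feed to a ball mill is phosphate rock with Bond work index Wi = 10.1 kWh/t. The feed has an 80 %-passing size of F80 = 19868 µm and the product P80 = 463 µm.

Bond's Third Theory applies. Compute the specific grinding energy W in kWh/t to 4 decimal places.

W = 10 Wi (P80^-0.5 − F80^-0.5)
1/√463 = 0.046474;  1/√19868 = 0.007095
W = 10·10.1·(0.046474 − 0.007095) = 3.9773 kWh/t

W = 3.9773 kWh/t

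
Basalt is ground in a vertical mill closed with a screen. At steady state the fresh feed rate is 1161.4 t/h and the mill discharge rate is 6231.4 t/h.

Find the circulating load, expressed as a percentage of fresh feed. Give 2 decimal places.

Mill node: discharge = fresh + recycle.
R = M − F = 6231.4 − 1161.4 = 5070.0 t/h
CL = 100·R/F = 100·5070.0/1161.4 = 436.54 %

CL = 436.54 %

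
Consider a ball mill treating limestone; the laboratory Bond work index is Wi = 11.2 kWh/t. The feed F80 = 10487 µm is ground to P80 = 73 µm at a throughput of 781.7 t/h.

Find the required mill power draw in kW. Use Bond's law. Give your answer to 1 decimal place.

Bond:  W = 10 Wi (1/√P − 1/√F)
W = 10·11.2·(1/√73 − 1/√10487) = 10·11.2·(0.107276) = 12.0149 kWh/t
P = W·T = 12.0149·781.7 = 9392.1 kW

P = 9392.1 kW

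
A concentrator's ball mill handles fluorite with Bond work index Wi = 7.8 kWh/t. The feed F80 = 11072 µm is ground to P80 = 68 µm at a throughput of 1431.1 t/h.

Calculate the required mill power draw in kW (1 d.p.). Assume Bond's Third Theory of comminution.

P = 12475.8 kW

W = 10 Wi (1/√P80 − 1/√F80)  [Bond]
W = 10·7.8·(1/√68 − 1/√11072) = 10·7.8·(0.111764) = 8.7176 kWh/t
Power = W × throughput = 8.7176 kWh/t × 1431.1 t/h = 12475.8 kW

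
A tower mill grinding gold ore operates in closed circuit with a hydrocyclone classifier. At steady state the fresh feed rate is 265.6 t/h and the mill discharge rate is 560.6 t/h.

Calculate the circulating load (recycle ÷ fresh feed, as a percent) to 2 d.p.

CL = 111.07 %

Steady state: M = F + R.
R = M − F = 560.6 − 265.6 = 295.0 t/h
CL = 100·R/F = 100·295.0/265.6 = 111.07 %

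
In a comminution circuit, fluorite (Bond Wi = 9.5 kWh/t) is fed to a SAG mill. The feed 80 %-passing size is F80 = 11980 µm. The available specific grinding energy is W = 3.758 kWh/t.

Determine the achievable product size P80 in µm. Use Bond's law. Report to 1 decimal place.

P80 = 421.7 µm

Bond: W = 10·Wi·(1/√P80 − 1/√F80)
P80^-0.5 = F80^-0.5 + W/(10 Wi)
  = 3.7580/(10·9.5) + 1/√11980 = 0.039558 + 0.009136 = 0.048694
P80 = (1/0.048694)² = 20.5363² = 421.74 µm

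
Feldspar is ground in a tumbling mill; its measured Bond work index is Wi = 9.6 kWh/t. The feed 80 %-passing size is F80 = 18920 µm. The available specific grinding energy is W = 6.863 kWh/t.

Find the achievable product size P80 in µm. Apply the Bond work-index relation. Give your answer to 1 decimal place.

P80 = 161.2 µm

Bond: W = 10·Wi·(1/√P80 − 1/√F80)
P80^-0.5 = F80^-0.5 + W/(10 Wi)
  = 6.8630/(10·9.6) + 1/√18920 = 0.071490 + 0.007270 = 0.078760
P80 = (1/0.078760)² = 12.6969² = 161.21 µm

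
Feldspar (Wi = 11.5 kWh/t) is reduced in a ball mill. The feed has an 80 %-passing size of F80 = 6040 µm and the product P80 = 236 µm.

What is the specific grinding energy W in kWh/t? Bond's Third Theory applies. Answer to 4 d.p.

W = 6.0061 kWh/t

Bond: W = 10·Wi·(1/√P80 − 1/√F80)
1/√236 = 0.065094;  1/√6040 = 0.012867
W = 10·11.5·(0.065094 − 0.012867) = 6.0061 kWh/t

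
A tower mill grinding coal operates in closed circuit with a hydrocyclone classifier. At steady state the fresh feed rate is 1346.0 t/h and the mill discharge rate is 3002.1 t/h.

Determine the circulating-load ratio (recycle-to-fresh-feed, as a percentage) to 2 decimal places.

Discharge = new feed + return, hence
R = M − F = 3002.1 − 1346.0 = 1656.1 t/h
CL = 100·R/F = 100·1656.1/1346.0 = 123.04 %

CL = 123.04 %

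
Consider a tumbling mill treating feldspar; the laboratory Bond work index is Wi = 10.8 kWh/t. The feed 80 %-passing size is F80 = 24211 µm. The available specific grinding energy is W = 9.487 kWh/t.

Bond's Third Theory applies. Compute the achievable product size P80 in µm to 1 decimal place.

W = 10 Wi / √P80 − 10 Wi / √F80
⇒ 1/√P80 = W/(10·Wi) + 1/√F80
  = 9.4870/(10·10.8) + 1/√24211 = 0.087843 + 0.006427 = 0.094269
P80 = (1/0.094269)² = 10.6079² = 112.53 µm

P80 = 112.5 µm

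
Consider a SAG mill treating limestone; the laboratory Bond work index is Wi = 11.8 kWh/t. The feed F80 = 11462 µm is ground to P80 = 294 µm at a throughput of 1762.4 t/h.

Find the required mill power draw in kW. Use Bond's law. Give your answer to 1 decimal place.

W_Bond = 10·Wi·(1/√P₈₀ − 1/√F₈₀)
W = 10·11.8·(1/√294 − 1/√11462) = 10·11.8·(0.048981) = 5.7797 kWh/t
P_mill = W·ṁ = 5.7797·1762.4 = 10186.2 kW

P = 10186.2 kW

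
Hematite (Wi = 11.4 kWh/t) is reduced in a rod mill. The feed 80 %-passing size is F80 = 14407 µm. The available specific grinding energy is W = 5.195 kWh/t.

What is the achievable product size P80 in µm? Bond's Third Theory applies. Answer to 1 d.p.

W = 10·Wi·[P80^(−½) − F80^(−½)]
1/√P80 = 1/√F80 + W/(10·Wi)
  = 5.1950/(10·11.4) + 1/√14407 = 0.045570 + 0.008331 = 0.053901
P80 = (1/0.053901)² = 18.5524² = 344.19 µm

P80 = 344.2 µm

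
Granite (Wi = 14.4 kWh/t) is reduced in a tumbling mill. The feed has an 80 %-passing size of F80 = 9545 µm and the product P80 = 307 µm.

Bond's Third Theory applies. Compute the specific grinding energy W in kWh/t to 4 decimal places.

W = 6.7446 kWh/t

W = 10 Wi / √P80 − 10 Wi / √F80
1/√307 = 0.057073;  1/√9545 = 0.010236
W = 10·14.4·(0.057073 − 0.010236) = 6.7446 kWh/t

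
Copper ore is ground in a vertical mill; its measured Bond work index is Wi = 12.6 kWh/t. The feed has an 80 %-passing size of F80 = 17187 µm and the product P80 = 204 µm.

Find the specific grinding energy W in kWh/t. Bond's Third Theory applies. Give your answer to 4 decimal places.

W = 7.8607 kWh/t

Bond:  W = 10 Wi (1/√P − 1/√F)
1/√204 = 0.070014;  1/√17187 = 0.007628
W = 10·12.6·(0.070014 − 0.007628) = 7.8607 kWh/t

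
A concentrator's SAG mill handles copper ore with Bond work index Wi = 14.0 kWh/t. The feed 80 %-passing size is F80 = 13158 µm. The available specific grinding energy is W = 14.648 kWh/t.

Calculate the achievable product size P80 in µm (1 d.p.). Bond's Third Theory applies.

W = 10·Wi·[P80^(−½) − F80^(−½)]
P80^(−½) = W/(10 Wi) + F80^(−½)
  = 14.6480/(10·14.0) + 1/√13158 = 0.104629 + 0.008718 = 0.113346
P80 = (1/0.113346)² = 8.8225² = 77.84 µm

P80 = 77.8 µm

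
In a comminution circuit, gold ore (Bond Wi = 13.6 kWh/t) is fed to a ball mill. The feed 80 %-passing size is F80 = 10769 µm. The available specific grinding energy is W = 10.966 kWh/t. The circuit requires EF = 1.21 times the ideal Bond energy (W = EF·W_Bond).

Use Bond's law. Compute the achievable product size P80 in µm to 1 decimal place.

P80 = 171.9 µm

W = 10·Wi·(P80^(-½) − F80^(-½))
W_Bond = W / EF = 10.966 / 1.21 = 9.0628 kWh/t
P80^(−½) = W_Bond/(10 Wi) + F80^(−½)
  = 9.0628/(10·13.6) + 1/√10769 = 0.066638 + 0.009636 = 0.076275
P80 = (1/0.076275)² = 13.1105² = 171.89 µm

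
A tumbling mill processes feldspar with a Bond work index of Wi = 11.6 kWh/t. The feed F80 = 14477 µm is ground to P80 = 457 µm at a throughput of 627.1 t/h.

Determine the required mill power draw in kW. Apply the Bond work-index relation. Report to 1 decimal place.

P = 2798.2 kW

Bond: W = 10·Wi·(1/√P80 − 1/√F80)
W = 10·11.6·(1/√457 − 1/√14477) = 10·11.6·(0.038467) = 4.4622 kWh/t
Mill draw = 4.4622 × 627.1 = 2798.2 kW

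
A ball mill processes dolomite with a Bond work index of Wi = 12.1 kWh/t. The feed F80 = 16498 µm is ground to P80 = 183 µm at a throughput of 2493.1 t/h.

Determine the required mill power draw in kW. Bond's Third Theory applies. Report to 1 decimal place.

P = 19951.1 kW

W = 10·Wi·(P80^(-½) − F80^(-½))
W = 10·12.1·(1/√183 − 1/√16498) = 10·12.1·(0.066137) = 8.0025 kWh/t
P = W·T = 8.0025·2493.1 = 19951.1 kW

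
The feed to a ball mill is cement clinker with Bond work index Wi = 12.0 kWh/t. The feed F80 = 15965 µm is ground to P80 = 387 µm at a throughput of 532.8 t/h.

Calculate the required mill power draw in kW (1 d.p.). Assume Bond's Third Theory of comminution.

P = 2744.0 kW

W_Bond = 10·Wi·(1/√P₈₀ − 1/√F₈₀)
W = 10·12.0·(1/√387 − 1/√15965) = 10·12.0·(0.042919) = 5.1502 kWh/t
P = W·T = 5.1502·532.8 = 2744.0 kW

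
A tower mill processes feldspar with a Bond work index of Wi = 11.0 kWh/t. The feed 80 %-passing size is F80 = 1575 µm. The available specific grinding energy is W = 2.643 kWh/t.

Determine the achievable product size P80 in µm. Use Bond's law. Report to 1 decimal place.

Bond:  W = 10 Wi (1/√P − 1/√F)
P80^(−½) = W/(10 Wi) + F80^(−½)
  = 2.6430/(10·11.0) + 1/√1575 = 0.024027 + 0.025198 = 0.049225
P80 = (1/0.049225)² = 20.3149² = 412.70 µm

P80 = 412.7 µm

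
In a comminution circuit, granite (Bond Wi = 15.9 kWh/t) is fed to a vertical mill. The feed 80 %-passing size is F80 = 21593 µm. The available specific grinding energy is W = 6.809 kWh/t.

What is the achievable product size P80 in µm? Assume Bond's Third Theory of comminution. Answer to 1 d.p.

W = 10 Wi / √P80 − 10 Wi / √F80
⇒ 1/√P80 = W/(10·Wi) + 1/√F80
  = 6.8090/(10·15.9) + 1/√21593 = 0.042824 + 0.006805 = 0.049629
P80 = (1/0.049629)² = 20.1495² = 406.00 µm

P80 = 406.0 µm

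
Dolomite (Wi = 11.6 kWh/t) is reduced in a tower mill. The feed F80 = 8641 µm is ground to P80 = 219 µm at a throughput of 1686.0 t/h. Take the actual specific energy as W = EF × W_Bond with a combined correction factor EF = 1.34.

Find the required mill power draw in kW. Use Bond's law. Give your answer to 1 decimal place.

W = 10·Wi·(P80^(-½) − F80^(-½))
W = 10·11.6·(1/√219 − 1/√8641) = 10·11.6·(0.056816) = 6.5907 kWh/t
Corrected W = EF·W_Bond = 1.34·6.5907 = 8.8315 kWh/t
Mill draw = 8.8315 × 1686.0 = 14889.9 kW

P = 14889.9 kW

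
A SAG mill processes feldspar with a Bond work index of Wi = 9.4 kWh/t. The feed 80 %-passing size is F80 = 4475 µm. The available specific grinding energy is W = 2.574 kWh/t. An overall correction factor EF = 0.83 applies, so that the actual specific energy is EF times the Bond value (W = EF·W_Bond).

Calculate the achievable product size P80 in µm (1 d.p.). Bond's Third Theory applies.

Bond:  W = 10 Wi (1/√P − 1/√F)
W_Bond = W / EF = 2.574 / 0.83 = 3.1012 kWh/t
⇒ 1/√P80 = W_Bond/(10·Wi) + 1/√F80
  = 3.1012/(10·9.4) + 1/√4475 = 0.032992 + 0.014949 = 0.047940
P80 = (1/0.047940)² = 20.8593² = 435.11 µm

P80 = 435.1 µm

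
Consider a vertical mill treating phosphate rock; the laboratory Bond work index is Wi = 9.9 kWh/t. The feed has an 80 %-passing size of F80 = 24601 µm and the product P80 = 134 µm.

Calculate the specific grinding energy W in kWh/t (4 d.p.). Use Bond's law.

W = 10 Wi (P80^-0.5 − F80^-0.5)
1/√134 = 0.086387;  1/√24601 = 0.006376
W = 10·9.9·(0.086387 − 0.006376) = 7.9211 kWh/t

W = 7.9211 kWh/t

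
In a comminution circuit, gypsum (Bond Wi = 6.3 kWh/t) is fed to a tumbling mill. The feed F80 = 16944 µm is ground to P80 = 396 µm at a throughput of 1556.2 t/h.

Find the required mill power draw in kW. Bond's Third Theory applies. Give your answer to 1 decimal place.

W = 10 Wi (P80^-0.5 − F80^-0.5)
W = 10·6.3·(1/√396 − 1/√16944) = 10·6.3·(0.042570) = 2.6819 kWh/t
P_mill = W·ṁ = 2.6819·1556.2 = 4173.5 kW

P = 4173.5 kW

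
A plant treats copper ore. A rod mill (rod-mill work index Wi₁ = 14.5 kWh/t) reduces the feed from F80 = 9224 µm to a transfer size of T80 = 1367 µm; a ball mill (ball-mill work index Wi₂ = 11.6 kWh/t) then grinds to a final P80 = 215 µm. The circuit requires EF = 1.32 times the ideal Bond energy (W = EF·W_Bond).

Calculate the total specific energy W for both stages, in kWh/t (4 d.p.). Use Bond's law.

W = 9.4852 kWh/t

W = 10 Wi / √P80 − 10 Wi / √F80
Stage 1 (9224→1367 µm, Wi₁=14.5): W₁ = 10·14.5·(0.027047 − 0.010412) = 2.4120 kWh/t
Stage 2 (1367→215 µm, Wi₂=11.6): W₂ = 10·11.6·(0.068199 − 0.027047) = 4.7737 kWh/t
W = W₁ + W₂ = 2.4120 + 4.7737 = 7.1857 kWh/t
Corrected W = EF·W_Bond = 1.32·7.1857 = 9.4852 kWh/t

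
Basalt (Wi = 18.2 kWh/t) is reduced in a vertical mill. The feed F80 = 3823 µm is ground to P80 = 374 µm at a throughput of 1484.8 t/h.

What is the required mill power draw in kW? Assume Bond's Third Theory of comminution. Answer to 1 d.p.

P = 9602.9 kW

W = 10·Wi·[P80^(−½) − F80^(−½)]
W = 10·18.2·(1/√374 − 1/√3823) = 10·18.2·(0.035535) = 6.4675 kWh/t
P_mill = W·ṁ = 6.4675·1484.8 = 9602.9 kW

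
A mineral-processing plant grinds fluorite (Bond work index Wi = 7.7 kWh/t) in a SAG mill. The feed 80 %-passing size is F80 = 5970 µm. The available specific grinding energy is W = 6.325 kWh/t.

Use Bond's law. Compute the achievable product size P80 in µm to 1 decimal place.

Bond:  W = 10 Wi (1/√P − 1/√F)
1/√P80 = 1/√F80 + W/(10·Wi)
  = 6.3250/(10·7.7) + 1/√5970 = 0.082143 + 0.012942 = 0.095085
P80 = (1/0.095085)² = 10.5169² = 110.60 µm

P80 = 110.6 µm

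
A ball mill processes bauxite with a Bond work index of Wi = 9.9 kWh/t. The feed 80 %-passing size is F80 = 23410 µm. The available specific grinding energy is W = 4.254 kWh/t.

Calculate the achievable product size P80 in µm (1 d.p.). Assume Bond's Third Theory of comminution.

P80 = 408.0 µm

W = 10 Wi / √P80 − 10 Wi / √F80
⇒ 1/√P80 = W/(10·Wi) + 1/√F80
  = 4.2540/(10·9.9) + 1/√23410 = 0.042970 + 0.006536 = 0.049506
P80 = (1/0.049506)² = 20.1998² = 408.03 µm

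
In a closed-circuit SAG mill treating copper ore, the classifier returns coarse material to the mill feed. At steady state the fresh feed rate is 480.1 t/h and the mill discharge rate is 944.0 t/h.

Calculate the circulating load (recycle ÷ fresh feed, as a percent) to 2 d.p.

CL = 96.63 %

Discharge = new feed + return, hence
R = M − F = 944.0 − 480.1 = 463.9 t/h
CL = 100·R/F = 100·463.9/480.1 = 96.63 %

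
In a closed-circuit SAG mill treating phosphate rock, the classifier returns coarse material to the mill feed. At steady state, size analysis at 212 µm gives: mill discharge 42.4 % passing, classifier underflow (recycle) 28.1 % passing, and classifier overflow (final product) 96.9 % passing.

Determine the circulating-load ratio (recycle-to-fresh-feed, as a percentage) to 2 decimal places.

Two-product formula at 212 µm:
(1+r)d = ru + o → r = (o−d)/(d−u)
r = (96.9 − 42.4)/(42.4 − 28.1) = 54.5/14.3 = 3.8112
CL = 100·r = 381.12 %

CL = 381.12 %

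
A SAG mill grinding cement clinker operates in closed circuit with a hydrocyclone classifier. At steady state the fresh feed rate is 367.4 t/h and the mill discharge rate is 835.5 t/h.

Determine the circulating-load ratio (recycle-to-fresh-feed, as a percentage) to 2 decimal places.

Discharge = new feed + return, hence
R = M − F = 835.5 − 367.4 = 468.1 t/h
CL = 100·R/F = 100·468.1/367.4 = 127.41 %

CL = 127.41 %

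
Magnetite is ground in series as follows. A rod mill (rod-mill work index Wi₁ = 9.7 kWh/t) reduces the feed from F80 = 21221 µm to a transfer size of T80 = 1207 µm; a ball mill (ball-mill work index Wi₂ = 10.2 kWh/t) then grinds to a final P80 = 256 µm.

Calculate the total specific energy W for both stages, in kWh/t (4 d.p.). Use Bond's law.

W = 5.5652 kWh/t

W_Bond = 10·Wi·(1/√P₈₀ − 1/√F₈₀)
Stage 1 (21221→1207 µm, Wi₁=9.7): W₁ = 10·9.7·(0.028784 − 0.006865) = 2.1261 kWh/t
Stage 2 (1207→256 µm, Wi₂=10.2): W₂ = 10·10.2·(0.062500 − 0.028784) = 3.4391 kWh/t
W = W₁ + W₂ = 2.1261 + 3.4391 = 5.5652 kWh/t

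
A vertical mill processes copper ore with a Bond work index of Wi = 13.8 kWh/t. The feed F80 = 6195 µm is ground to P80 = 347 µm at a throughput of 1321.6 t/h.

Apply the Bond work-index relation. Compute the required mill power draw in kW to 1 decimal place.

P = 7473.5 kW

W = 10·Wi·(P80^(-½) − F80^(-½))
W = 10·13.8·(1/√347 − 1/√6195) = 10·13.8·(0.040978) = 5.6549 kWh/t
P_mill = W·ṁ = 5.6549·1321.6 = 7473.5 kW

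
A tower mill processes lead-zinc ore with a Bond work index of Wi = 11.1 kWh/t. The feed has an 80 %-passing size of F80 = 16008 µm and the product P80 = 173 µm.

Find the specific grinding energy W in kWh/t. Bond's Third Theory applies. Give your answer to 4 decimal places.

W = 7.5619 kWh/t

W = 10·Wi·(P80^(-½) − F80^(-½))
1/√173 = 0.076029;  1/√16008 = 0.007904
W = 10·11.1·(0.076029 − 0.007904) = 7.5619 kWh/t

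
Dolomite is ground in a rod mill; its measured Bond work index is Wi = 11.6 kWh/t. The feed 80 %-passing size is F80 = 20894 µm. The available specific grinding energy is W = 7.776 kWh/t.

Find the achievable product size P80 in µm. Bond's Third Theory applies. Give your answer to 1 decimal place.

Bond: W = 10·Wi·(1/√P80 − 1/√F80)
P80^-0.5 = F80^-0.5 + W/(10 Wi)
  = 7.7760/(10·11.6) + 1/√20894 = 0.067034 + 0.006918 = 0.073953
P80 = (1/0.073953)² = 13.5222² = 182.85 µm

P80 = 182.8 µm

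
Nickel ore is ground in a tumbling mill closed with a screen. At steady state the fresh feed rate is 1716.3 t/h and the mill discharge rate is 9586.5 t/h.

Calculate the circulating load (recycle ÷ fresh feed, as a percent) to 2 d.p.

Mill node: discharge = fresh + recycle.
R = M − F = 9586.5 − 1716.3 = 7870.2 t/h
CL = 100·R/F = 100·7870.2/1716.3 = 458.56 %

CL = 458.56 %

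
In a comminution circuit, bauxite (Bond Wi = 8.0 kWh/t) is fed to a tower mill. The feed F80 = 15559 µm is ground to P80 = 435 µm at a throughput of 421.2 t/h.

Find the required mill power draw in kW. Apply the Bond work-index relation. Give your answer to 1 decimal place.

W = 10 Wi (1/√P80 − 1/√F80)  [Bond]
W = 10·8.0·(1/√435 − 1/√15559) = 10·8.0·(0.039929) = 3.1944 kWh/t
Power = W × throughput = 3.1944 kWh/t × 421.2 t/h = 1345.5 kW

P = 1345.5 kW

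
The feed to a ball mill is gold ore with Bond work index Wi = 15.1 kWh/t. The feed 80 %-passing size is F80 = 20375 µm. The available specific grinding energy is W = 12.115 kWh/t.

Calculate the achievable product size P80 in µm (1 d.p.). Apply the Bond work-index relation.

W = 10 Wi / √P80 − 10 Wi / √F80
⇒ 1/√P80 = W/(10 Wi) + 1/√F80
  = 12.1150/(10·15.1) + 1/√20375 = 0.080232 + 0.007006 = 0.087237
P80 = (1/0.087237)² = 11.4630² = 131.40 µm

P80 = 131.4 µm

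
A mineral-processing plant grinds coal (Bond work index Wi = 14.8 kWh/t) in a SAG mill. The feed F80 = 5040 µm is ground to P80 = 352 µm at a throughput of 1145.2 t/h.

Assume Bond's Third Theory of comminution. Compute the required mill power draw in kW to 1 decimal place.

P = 6646.4 kW

W = 10 Wi (1/√P80 − 1/√F80)  [Bond]
W = 10·14.8·(1/√352 − 1/√5040) = 10·14.8·(0.039214) = 5.8037 kWh/t
Power = W × throughput = 5.8037 kWh/t × 1145.2 t/h = 6646.4 kW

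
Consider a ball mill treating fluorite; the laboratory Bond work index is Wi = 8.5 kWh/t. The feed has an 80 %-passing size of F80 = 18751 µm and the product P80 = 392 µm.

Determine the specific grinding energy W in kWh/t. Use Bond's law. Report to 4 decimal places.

W = 3.6724 kWh/t

Bond:  W = 10 Wi (1/√P − 1/√F)
1/√392 = 0.050508;  1/√18751 = 0.007303
W = 10·8.5·(0.050508 − 0.007303) = 3.6724 kWh/t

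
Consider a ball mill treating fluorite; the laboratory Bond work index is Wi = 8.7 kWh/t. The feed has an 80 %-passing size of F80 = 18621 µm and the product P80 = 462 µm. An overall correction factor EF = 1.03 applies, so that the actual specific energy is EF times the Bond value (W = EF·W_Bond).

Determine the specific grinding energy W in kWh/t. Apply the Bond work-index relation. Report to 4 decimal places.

W = 3.5124 kWh/t

W = 10 Wi / √P80 − 10 Wi / √F80
1/√462 = 0.046524;  1/√18621 = 0.007328
W = 10·8.7·(0.046524 − 0.007328) = 3.4101 kWh/t
With EF = 1.03: W = 3.4101·1.03 = 3.5124 kWh/t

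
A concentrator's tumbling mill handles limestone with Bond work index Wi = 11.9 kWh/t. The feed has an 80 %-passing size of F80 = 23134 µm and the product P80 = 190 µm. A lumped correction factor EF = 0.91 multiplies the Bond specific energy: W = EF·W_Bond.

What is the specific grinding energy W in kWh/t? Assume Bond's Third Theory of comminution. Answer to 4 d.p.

W = 7.1442 kWh/t

Bond:  W = 10 Wi (1/√P − 1/√F)
1/√190 = 0.072548;  1/√23134 = 0.006575
W = 10·11.9·(0.072548 − 0.006575) = 7.8508 kWh/t
With EF = 0.91: W = 7.8508·0.91 = 7.1442 kWh/t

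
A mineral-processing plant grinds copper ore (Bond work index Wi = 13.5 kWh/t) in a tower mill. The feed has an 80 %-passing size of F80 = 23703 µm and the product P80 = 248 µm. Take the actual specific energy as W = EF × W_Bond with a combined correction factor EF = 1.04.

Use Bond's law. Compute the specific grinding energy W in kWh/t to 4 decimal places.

W = 10·Wi·[P80^(−½) − F80^(−½)]
1/√248 = 0.063500;  1/√23703 = 0.006495
W = 10·13.5·(0.063500 − 0.006495) = 7.6956 kWh/t
W_actual = 1.04 × 7.6956 = 8.0035 kWh/t

W = 8.0035 kWh/t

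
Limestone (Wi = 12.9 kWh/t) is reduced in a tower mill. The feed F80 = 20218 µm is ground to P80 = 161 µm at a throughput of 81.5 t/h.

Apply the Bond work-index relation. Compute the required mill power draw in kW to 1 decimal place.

P = 754.6 kW

W = 10·Wi·(P80^(-½) − F80^(-½))
W = 10·12.9·(1/√161 − 1/√20218) = 10·12.9·(0.071778) = 9.2594 kWh/t
P_mill = W·ṁ = 9.2594·81.5 = 754.6 kW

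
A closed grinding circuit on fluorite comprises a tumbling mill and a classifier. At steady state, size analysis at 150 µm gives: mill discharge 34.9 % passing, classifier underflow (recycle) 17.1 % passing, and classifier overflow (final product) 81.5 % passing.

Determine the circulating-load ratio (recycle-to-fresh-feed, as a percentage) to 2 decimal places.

Let r = R/F. Size balance at 150 µm:
(1+r)d = ru + o → r = (o−d)/(d−u)
r = (81.5 − 34.9)/(34.9 − 17.1) = 46.6/17.8 = 2.6180
CL = 100·r = 261.80 %

CL = 261.80 %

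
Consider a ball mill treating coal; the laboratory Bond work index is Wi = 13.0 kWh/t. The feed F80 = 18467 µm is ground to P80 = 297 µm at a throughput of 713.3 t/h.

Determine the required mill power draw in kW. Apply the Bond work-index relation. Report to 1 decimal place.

Bond: W = 10·Wi·(1/√P80 − 1/√F80)
W = 10·13.0·(1/√297 − 1/√18467) = 10·13.0·(0.050667) = 6.5867 kWh/t
Mill draw = 6.5867 × 713.3 = 4698.3 kW

P = 4698.3 kW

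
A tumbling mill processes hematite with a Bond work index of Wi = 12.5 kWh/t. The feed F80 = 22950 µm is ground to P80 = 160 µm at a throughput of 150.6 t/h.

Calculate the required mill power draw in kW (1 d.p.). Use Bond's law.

P = 1364.0 kW

Bond: W = 10·Wi·(1/√P80 − 1/√F80)
W = 10·12.5·(1/√160 − 1/√22950) = 10·12.5·(0.072456) = 9.0570 kWh/t
P = W·T = 9.0570·150.6 = 1364.0 kW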